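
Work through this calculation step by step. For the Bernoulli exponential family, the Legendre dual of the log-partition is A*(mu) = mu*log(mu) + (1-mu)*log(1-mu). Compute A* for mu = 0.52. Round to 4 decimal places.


Legendre transform for Bernoulli:
A*(mu) = mu*log(mu) + (1-mu)*log(1-mu).
mu = 0.52, 1-mu = 0.48.
mu*log(mu) = 0.52*log(0.52) = -0.340042.
(1-mu)*log(1-mu) = 0.48*log(0.48) = -0.352305.
A* = -0.340042 + -0.352305 = -0.6923

-0.6923


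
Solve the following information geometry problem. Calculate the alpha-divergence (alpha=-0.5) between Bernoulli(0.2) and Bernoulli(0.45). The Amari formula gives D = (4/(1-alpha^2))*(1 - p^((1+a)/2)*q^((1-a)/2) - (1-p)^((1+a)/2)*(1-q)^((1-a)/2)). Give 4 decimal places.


Amari alpha-divergence:
D = (4/(1-alpha^2))*(1 - p^((1+a)/2)*q^((1-a)/2) - (1-p)^((1+a)/2)*(1-q)^((1-a)/2)).
alpha = -0.5, p = 0.2, q = 0.45.
e1 = (1+alpha)/2 = 0.25, e2 = (1-alpha)/2 = 0.75.
t1 = p^e1 * q^e2 = 0.2^0.25 * 0.45^0.75 = 0.367423.
t2 = (1-p)^e1 * (1-q)^e2 = 0.8^0.25 * 0.55^0.75 = 0.604011.
4/(1-alpha^2) = 5.333333.
D = 5.333333*(1 - 0.367423 - 0.604011) = 0.1524

0.1524


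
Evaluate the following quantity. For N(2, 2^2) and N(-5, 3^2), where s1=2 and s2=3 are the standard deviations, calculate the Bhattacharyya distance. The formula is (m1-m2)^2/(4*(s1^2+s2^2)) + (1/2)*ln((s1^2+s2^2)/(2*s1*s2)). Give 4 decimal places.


Bhattacharyya distance between two Gaussians:
DB = (m1-m2)^2/(4*(s1^2+s2^2)) + (1/2)*ln((s1^2+s2^2)/(2*s1*s2)).
(m1-m2)^2 = (7)^2 = 49.
s1^2+s2^2 = 4 + 9 = 13.
term1 = 49/52 = 0.942308.
term2 = 0.5*ln(13/12.0) = 0.040021.
DB = 0.942308 + 0.040021 = 0.9823

0.9823


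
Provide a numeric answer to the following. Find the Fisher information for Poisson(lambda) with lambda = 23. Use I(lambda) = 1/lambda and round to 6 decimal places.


Fisher information for Poisson: I(lambda) = 1/lambda.
lambda = 23.
I(lambda) = 1/23 = 0.043478

0.043478


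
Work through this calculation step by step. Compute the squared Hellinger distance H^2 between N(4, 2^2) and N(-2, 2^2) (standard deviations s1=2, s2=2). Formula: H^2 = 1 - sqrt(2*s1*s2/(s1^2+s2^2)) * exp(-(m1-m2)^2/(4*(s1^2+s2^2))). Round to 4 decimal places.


Squared Hellinger distance for Gaussians:
H^2 = 1 - sqrt(2*s1*s2/(s1^2+s2^2)) * exp(-(m1-m2)^2/(4*(s1^2+s2^2))).
s1^2 = 4, s2^2 = 4, s1^2+s2^2 = 8.
sqrt(2*2*2/(8)) = 1.0.
(m1-m2)^2 = (6)^2 = 36.
exp(-36/(4*8)) = exp(-1.125) = 0.324652.
H^2 = 1 - 1.0*0.324652 = 0.6753

0.6753


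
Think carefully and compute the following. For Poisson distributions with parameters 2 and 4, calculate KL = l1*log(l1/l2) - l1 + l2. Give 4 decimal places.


KL divergence for Poisson:
KL = l1*log(l1/l2) - l1 + l2.
l1 = 2, l2 = 4.
log(2/4) = -0.693147.
l1*log(l1/l2) = 2 * -0.693147 = -1.386294.
KL = -1.386294 - 2 + 4 = 0.6137

0.6137


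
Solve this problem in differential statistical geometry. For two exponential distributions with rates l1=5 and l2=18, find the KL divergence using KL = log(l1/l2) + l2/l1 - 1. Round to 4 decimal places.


KL divergence for exponential family:
KL = log(l1/l2) + l2/l1 - 1.
log(5/18) = -1.280934.
18/5 = 3.6.
KL = -1.280934 + 3.6 - 1 = 1.3191

1.3191


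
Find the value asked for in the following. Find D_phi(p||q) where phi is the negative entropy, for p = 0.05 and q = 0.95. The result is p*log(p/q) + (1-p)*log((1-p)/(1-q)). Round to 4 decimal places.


Bregman divergence with negative entropy generator:
D = p*log(p/q) + (1-p)*log((1-p)/(1-q)).
p = 0.05, q = 0.95.
p*log(p/q) = 0.05*log(0.05/0.95) = -0.147222.
(1-p)*log((1-p)/(1-q)) = 0.95*log(0.95/0.05) = 2.797217.
D = -0.147222 + 2.797217 = 2.6500

2.6500


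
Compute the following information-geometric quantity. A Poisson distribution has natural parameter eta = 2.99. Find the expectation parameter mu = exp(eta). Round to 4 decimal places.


Expectation parameter for Poisson exponential family:
mu = exp(eta).
eta = 2.99.
mu = exp(2.99) = 19.8857

19.8857


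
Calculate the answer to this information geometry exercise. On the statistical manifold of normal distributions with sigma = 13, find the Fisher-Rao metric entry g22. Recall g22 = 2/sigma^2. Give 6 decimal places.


For the 2-parameter normal family, the Fisher metric has:
  g11 = 1/sigma^2, g22 = 2/sigma^2.
sigma = 13, sigma^2 = 169.
g22 = 0.011834

0.011834


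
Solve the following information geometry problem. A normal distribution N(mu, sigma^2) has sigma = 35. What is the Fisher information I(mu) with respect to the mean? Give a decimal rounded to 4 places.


The Fisher information for the mean of a normal distribution is I(mu) = 1/sigma^2.
sigma = 35, so sigma^2 = 1225.
I(mu) = 1/1225 = 0.0008

0.0008


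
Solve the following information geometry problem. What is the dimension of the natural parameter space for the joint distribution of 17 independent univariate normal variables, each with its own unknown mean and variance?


Exponential family dimension calculation:
Each univariate normal has two natural parameters (mu/sigma^2 and -1/(2 sigma^2)).
With 17 independent components, dim = 2 * 17 = 34.

34


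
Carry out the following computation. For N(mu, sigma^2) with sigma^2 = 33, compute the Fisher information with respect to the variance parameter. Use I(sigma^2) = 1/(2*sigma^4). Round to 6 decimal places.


Fisher information for variance: I(sigma^2) = 1/(2*sigma^4).
sigma^2 = 33, so sigma^4 = 1089.
I = 1/(2*1089) = 1/2178 = 0.000459

0.000459


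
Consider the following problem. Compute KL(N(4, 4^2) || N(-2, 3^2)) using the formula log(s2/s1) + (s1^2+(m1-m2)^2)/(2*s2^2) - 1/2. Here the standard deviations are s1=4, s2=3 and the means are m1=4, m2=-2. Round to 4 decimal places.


KL divergence between normal distributions:
KL = log(s2/s1) + (s1^2 + (m1-m2)^2)/(2*s2^2) - 1/2.
log(3/4) = -0.287682.
(4^2 + (4--2)^2)/(2*3^2) = (16 + 36)/18 = 2.888889.
KL = -0.287682 + 2.888889 - 0.5 = 2.1012

2.1012


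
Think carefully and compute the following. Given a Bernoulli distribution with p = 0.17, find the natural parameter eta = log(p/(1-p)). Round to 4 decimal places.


Natural parameter for Bernoulli: eta = log(p/(1-p)).
p = 0.17, 1-p = 0.83.
p/(1-p) = 0.204819.
eta = log(0.204819) = -1.5856

-1.5856


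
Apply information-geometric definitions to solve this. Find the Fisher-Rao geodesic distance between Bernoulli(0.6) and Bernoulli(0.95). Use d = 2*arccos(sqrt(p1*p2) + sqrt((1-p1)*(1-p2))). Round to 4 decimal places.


Geodesic distance on Bernoulli manifold:
d(p1,p2) = 2*arccos(sqrt(p1*p2) + sqrt((1-p1)*(1-p2))).
sqrt(p1*p2) = sqrt(0.6*0.95) = 0.754983.
sqrt((1-p1)*(1-p2)) = sqrt(0.4*0.05) = 0.141421.
arg = 0.754983 + 0.141421 = 0.896405.
d = 2*arccos(0.896405) = 0.9184

0.9184


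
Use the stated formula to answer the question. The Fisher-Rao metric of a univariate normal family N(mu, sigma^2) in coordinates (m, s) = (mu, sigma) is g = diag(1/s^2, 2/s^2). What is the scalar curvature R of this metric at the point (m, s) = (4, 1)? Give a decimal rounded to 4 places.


The metric has the form g = (A dm^2 + B ds^2)/s^2 with A = 1, B = 2.
Substitute u = sqrt(A/B)*m: g = B*(du^2 + ds^2)/s^2, i.e. B times the
Poincare upper half-plane metric, which has constant Gaussian curvature -1.
Scaling a 2D metric by a constant c divides the Gaussian curvature by c,
so K = -1/B = -1/(2) = -0.5000 everywhere (the point (m, s) = (4, 1) is irrelevant:
the curvature is constant).
Scalar curvature in dimension 2: R = 2K = -2/(2) = -1.0000.

-1.0000


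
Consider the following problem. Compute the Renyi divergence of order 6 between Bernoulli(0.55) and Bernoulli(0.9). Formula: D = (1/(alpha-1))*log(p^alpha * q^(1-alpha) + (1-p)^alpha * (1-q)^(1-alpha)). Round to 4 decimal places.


Renyi divergence of order alpha between Bernoulli distributions:
D = (1/(alpha-1))*log(p^alpha * q^(1-alpha) + (1-p)^alpha * (1-q)^(1-alpha)).
alpha = 6, p = 0.55, q = 0.9.
p^alpha * q^(1-alpha) = 0.55^6 * 0.9^-5 = 0.046877.
(1-p)^alpha * (1-q)^(1-alpha) = 0.45^6 * 0.1^-5 = 830.376563.
sum = 0.046877 + 830.376563 = 830.42344.
D = (1/5)*log(830.42344) = 1.3444

1.3444


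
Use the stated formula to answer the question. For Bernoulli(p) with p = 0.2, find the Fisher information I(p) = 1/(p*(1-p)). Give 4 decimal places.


For Bernoulli(p), Fisher information is I(p) = 1/(p*(1-p)).
p = 0.2, 1-p = 0.8.
p*(1-p) = 0.16.
I(p) = 1/0.16 = 6.2500

6.2500


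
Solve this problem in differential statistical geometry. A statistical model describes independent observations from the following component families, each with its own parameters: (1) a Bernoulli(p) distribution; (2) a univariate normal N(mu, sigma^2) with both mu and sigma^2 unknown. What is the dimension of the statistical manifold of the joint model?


The dimension of a statistical manifold equals the number of free
(independent) real parameters of the model. For a product of independent
blocks the parameter counts add.
- Bernoulli (p): 1.
- normal (mu, sigma^2): 2.
Total = 1 + 2 = 3.
Dimension = 3

3


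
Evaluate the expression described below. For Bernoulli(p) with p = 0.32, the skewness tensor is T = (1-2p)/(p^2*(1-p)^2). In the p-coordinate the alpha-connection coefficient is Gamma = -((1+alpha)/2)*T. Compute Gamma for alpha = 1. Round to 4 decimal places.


Skewness (Amari-Chentsov) tensor: T = (1-2p)/(p^2*(1-p)^2).
p = 0.32, 1-2p = 0.36, p^2 = 0.1024, (1-p)^2 = 0.4624.
T = 0.36/(0.1024 * 0.4624) = 7.602995.
In the p-coordinate, Gamma^(alpha) = Gamma^(0) - (alpha/2)*T with Gamma^(0) = (1/2)*g'(p) = -T/2,
so Gamma^(alpha) = -((1+alpha)/2)*T.
alpha = 1, -(1+alpha)/2 = -1.0.
Gamma = -1.0 * 7.602995 = -7.6030

-7.6030


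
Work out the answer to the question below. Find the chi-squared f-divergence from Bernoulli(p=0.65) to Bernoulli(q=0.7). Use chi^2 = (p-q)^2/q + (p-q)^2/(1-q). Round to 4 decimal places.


Chi-squared divergence between Bernoulli distributions:
chi^2 = (p-q)^2/q + (p-q)^2/(1-q).
p = 0.65, q = 0.7, p-q = -0.05.
(p-q)^2 = 0.0025.
term1 = 0.0025/0.7 = 0.003571.
term2 = 0.0025/0.3 = 0.008333.
chi^2 = 0.003571 + 0.008333 = 0.0119

0.0119


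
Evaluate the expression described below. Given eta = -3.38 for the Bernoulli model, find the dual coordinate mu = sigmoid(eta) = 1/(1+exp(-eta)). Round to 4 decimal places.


Dual coordinate (expectation parameter) for Bernoulli:
mu = 1/(1+exp(-eta)).
eta = -3.38.
exp(-eta) = exp(3.38) = 29.370771.
mu = 1/(1+29.370771) = 0.0329

0.0329


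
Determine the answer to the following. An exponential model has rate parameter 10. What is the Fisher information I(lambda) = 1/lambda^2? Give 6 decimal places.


Fisher information for exponential: I(lambda) = 1/lambda^2.
lambda = 10, lambda^2 = 100.
I = 1/100 = 0.010000

0.010000


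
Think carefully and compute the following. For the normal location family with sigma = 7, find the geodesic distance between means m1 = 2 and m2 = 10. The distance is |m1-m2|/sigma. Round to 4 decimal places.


On the fixed-variance normal subfamily, geodesic distance = |m1-m2|/sigma.
|2 - 10| = 8.
sigma = 7.
d = 8/7 = 1.1429

1.1429


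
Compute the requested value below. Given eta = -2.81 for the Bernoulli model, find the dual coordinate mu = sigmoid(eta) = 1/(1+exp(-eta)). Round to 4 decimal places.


Dual coordinate (expectation parameter) for Bernoulli:
mu = 1/(1+exp(-eta)).
eta = -2.81.
exp(-eta) = exp(2.81) = 16.609918.
mu = 1/(1+16.609918) = 0.0568

0.0568


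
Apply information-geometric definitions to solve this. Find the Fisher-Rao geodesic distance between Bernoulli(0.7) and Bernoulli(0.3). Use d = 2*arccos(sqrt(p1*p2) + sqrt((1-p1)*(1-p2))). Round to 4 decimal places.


Geodesic distance on Bernoulli manifold:
d(p1,p2) = 2*arccos(sqrt(p1*p2) + sqrt((1-p1)*(1-p2))).
sqrt(p1*p2) = sqrt(0.7*0.3) = 0.458258.
sqrt((1-p1)*(1-p2)) = sqrt(0.3*0.7) = 0.458258.
arg = 0.458258 + 0.458258 = 0.916515.
d = 2*arccos(0.916515) = 0.8230

0.8230


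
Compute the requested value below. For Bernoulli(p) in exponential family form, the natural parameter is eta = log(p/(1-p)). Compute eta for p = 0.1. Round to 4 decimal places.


Natural parameter for Bernoulli: eta = log(p/(1-p)).
p = 0.1, 1-p = 0.9.
p/(1-p) = 0.111111.
eta = log(0.111111) = -2.1972

-2.1972


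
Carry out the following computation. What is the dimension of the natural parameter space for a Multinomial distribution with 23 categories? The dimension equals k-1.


Exponential family dimension calculation:
For Multinomial with k=23 categories, dim = k-1 = 22.

22


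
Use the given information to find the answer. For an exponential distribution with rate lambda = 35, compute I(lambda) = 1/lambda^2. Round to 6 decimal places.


Fisher information for exponential: I(lambda) = 1/lambda^2.
lambda = 35, lambda^2 = 1225.
I = 1/1225 = 0.000816

0.000816


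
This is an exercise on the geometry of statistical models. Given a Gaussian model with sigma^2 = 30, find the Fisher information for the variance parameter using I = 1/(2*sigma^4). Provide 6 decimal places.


Fisher information for variance: I(sigma^2) = 1/(2*sigma^4).
sigma^2 = 30, so sigma^4 = 900.
I = 1/(2*900) = 1/1800 = 0.000556

0.000556


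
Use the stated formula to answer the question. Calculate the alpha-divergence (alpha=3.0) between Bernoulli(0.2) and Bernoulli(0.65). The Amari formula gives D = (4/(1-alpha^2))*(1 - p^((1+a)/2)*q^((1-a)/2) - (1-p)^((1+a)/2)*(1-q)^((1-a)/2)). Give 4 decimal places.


Amari alpha-divergence:
D = (4/(1-alpha^2))*(1 - p^((1+a)/2)*q^((1-a)/2) - (1-p)^((1+a)/2)*(1-q)^((1-a)/2)).
alpha = 3.0, p = 0.2, q = 0.65.
e1 = (1+alpha)/2 = 2.0, e2 = (1-alpha)/2 = -1.0.
t1 = p^e1 * q^e2 = 0.2^2.0 * 0.65^-1.0 = 0.061538.
t2 = (1-p)^e1 * (1-q)^e2 = 0.8^2.0 * 0.35^-1.0 = 1.828571.
4/(1-alpha^2) = -0.5.
D = -0.5*(1 - 0.061538 - 1.828571) = 0.4451

0.4451


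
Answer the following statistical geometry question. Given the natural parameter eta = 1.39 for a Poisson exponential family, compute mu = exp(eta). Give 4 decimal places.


Expectation parameter for Poisson exponential family:
mu = exp(eta).
eta = 1.39.
mu = exp(1.39) = 4.0149

4.0149


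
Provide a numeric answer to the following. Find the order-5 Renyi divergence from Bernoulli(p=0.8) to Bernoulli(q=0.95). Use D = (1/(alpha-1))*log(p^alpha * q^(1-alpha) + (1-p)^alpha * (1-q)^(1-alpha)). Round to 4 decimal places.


Renyi divergence of order alpha between Bernoulli distributions:
D = (1/(alpha-1))*log(p^alpha * q^(1-alpha) + (1-p)^alpha * (1-q)^(1-alpha)).
alpha = 5, p = 0.8, q = 0.95.
p^alpha * q^(1-alpha) = 0.8^5 * 0.95^-4 = 0.402305.
(1-p)^alpha * (1-q)^(1-alpha) = 0.2^5 * 0.05^-4 = 51.2.
sum = 0.402305 + 51.2 = 51.602305.
D = (1/4)*log(51.602305) = 0.9859

0.9859


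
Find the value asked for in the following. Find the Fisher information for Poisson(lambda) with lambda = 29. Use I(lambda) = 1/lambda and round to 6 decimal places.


Fisher information for Poisson: I(lambda) = 1/lambda.
lambda = 29.
I(lambda) = 1/29 = 0.034483

0.034483


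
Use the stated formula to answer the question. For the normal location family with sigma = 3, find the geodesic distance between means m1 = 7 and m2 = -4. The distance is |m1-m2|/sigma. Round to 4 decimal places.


On the fixed-variance normal subfamily, geodesic distance = |m1-m2|/sigma.
|7 - -4| = 11.
sigma = 3.
d = 11/3 = 3.6667

3.6667


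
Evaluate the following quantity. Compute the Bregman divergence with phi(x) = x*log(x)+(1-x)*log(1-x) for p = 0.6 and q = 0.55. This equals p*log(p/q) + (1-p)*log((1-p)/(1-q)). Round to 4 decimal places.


Bregman divergence with negative entropy generator:
D = p*log(p/q) + (1-p)*log((1-p)/(1-q)).
p = 0.6, q = 0.55.
p*log(p/q) = 0.6*log(0.6/0.55) = 0.052207.
(1-p)*log((1-p)/(1-q)) = 0.4*log(0.4/0.45) = -0.047113.
D = 0.052207 + -0.047113 = 0.0051

0.0051


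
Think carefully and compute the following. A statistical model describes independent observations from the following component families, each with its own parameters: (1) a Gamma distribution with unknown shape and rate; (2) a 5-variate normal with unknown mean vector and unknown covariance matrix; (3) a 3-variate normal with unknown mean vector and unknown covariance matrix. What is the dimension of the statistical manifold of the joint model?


The dimension of a statistical manifold equals the number of free
(independent) real parameters of the model. For a product of independent
blocks the parameter counts add.
- Gamma (shape, rate): 2.
- 5-variate normal: 5 (mean) + 5*6/2 = 15 (symmetric covariance) = 20.
- 3-variate normal: 3 (mean) + 3*4/2 = 6 (symmetric covariance) = 9.
Total = 2 + 20 + 9 = 31.
Dimension = 31

31


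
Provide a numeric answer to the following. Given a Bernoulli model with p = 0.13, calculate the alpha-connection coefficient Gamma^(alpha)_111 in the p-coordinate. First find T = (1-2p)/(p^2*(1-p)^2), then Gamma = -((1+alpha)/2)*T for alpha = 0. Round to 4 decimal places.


Skewness (Amari-Chentsov) tensor: T = (1-2p)/(p^2*(1-p)^2).
p = 0.13, 1-2p = 0.74, p^2 = 0.0169, (1-p)^2 = 0.7569.
T = 0.74/(0.0169 * 0.7569) = 57.850419.
In the p-coordinate, Gamma^(alpha) = Gamma^(0) - (alpha/2)*T with Gamma^(0) = (1/2)*g'(p) = -T/2,
so Gamma^(alpha) = -((1+alpha)/2)*T.
alpha = 0, -(1+alpha)/2 = -0.5.
Gamma = -0.5 * 57.850419 = -28.9252

-28.9252


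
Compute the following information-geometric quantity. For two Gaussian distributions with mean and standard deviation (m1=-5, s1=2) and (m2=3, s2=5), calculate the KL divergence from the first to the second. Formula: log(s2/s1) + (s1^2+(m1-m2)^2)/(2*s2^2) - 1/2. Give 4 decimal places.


KL divergence between normal distributions:
KL = log(s2/s1) + (s1^2 + (m1-m2)^2)/(2*s2^2) - 1/2.
log(5/2) = 0.916291.
(2^2 + (-5-3)^2)/(2*5^2) = (4 + 64)/50 = 1.36.
KL = 0.916291 + 1.36 - 0.5 = 1.7763

1.7763


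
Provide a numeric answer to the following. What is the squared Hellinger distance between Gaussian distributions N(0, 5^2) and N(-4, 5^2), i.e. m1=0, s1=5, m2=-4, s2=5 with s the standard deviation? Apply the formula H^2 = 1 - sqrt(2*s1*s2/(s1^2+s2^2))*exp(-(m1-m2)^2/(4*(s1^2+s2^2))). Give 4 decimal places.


Squared Hellinger distance for Gaussians:
H^2 = 1 - sqrt(2*s1*s2/(s1^2+s2^2)) * exp(-(m1-m2)^2/(4*(s1^2+s2^2))).
s1^2 = 25, s2^2 = 25, s1^2+s2^2 = 50.
sqrt(2*5*5/(50)) = 1.0.
(m1-m2)^2 = (4)^2 = 16.
exp(-16/(4*50)) = exp(-0.08) = 0.923116.
H^2 = 1 - 1.0*0.923116 = 0.0769

0.0769


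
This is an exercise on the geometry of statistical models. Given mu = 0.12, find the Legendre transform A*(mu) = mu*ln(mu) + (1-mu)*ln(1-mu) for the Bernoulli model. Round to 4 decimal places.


Legendre transform for Bernoulli:
A*(mu) = mu*log(mu) + (1-mu)*log(1-mu).
mu = 0.12, 1-mu = 0.88.
mu*log(mu) = 0.12*log(0.12) = -0.254432.
(1-mu)*log(1-mu) = 0.88*log(0.88) = -0.112493.
A* = -0.254432 + -0.112493 = -0.3669

-0.3669


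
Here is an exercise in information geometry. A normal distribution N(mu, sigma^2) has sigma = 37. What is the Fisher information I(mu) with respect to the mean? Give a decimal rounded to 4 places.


The Fisher information for the mean of a normal distribution is I(mu) = 1/sigma^2.
sigma = 37, so sigma^2 = 1369.
I(mu) = 1/1369 = 0.0007

0.0007


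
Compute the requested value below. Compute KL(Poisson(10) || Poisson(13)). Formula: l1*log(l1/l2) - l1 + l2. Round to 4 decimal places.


KL divergence for Poisson:
KL = l1*log(l1/l2) - l1 + l2.
l1 = 10, l2 = 13.
log(10/13) = -0.262364.
l1*log(l1/l2) = 10 * -0.262364 = -2.623643.
KL = -2.623643 - 10 + 13 = 0.3764

0.3764


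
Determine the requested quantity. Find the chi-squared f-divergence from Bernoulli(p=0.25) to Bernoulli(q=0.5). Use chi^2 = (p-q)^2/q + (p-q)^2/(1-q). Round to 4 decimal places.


Chi-squared divergence between Bernoulli distributions:
chi^2 = (p-q)^2/q + (p-q)^2/(1-q).
p = 0.25, q = 0.5, p-q = -0.25.
(p-q)^2 = 0.0625.
term1 = 0.0625/0.5 = 0.125.
term2 = 0.0625/0.5 = 0.125.
chi^2 = 0.125 + 0.125 = 0.2500

0.2500


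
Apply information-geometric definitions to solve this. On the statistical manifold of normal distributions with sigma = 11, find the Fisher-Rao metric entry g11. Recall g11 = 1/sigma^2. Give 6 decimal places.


For the 2-parameter normal family, the Fisher metric has:
  g11 = 1/sigma^2, g22 = 2/sigma^2.
sigma = 11, sigma^2 = 121.
g11 = 0.008264

0.008264


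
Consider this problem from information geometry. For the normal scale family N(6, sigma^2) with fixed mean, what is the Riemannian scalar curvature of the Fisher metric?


This family has a single free parameter, so its statistical manifold
is 1-dimensional. The Riemann curvature tensor of any 1-dimensional
Riemannian manifold vanishes identically, so R = 0.

0


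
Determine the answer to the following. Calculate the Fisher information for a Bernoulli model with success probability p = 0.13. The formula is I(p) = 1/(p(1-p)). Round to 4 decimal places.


For Bernoulli(p), Fisher information is I(p) = 1/(p*(1-p)).
p = 0.13, 1-p = 0.87.
p*(1-p) = 0.1131.
I(p) = 1/0.1131 = 8.8417

8.8417


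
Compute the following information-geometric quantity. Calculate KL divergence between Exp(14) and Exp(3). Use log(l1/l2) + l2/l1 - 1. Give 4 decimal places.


KL divergence for exponential family:
KL = log(l1/l2) + l2/l1 - 1.
log(14/3) = 1.540445.
3/14 = 0.214286.
KL = 1.540445 + 0.214286 - 1 = 0.7547

0.7547


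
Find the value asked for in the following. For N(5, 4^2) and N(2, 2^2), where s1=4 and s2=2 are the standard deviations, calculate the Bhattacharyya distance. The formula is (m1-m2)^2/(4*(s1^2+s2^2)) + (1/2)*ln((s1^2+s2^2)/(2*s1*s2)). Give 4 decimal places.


Bhattacharyya distance between two Gaussians:
DB = (m1-m2)^2/(4*(s1^2+s2^2)) + (1/2)*ln((s1^2+s2^2)/(2*s1*s2)).
(m1-m2)^2 = (3)^2 = 9.
s1^2+s2^2 = 16 + 4 = 20.
term1 = 9/80 = 0.1125.
term2 = 0.5*ln(20/16.0) = 0.111572.
DB = 0.1125 + 0.111572 = 0.2241

0.2241


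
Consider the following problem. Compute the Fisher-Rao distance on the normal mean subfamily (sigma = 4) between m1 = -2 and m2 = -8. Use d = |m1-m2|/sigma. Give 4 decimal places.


On the fixed-variance normal subfamily, geodesic distance = |m1-m2|/sigma.
|-2 - -8| = 6.
sigma = 4.
d = 6/4 = 1.5000

1.5000


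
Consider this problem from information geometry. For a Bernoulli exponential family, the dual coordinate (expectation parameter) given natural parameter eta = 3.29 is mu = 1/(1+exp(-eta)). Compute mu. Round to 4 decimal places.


Dual coordinate (expectation parameter) for Bernoulli:
mu = 1/(1+exp(-eta)).
eta = 3.29.
exp(-eta) = exp(-3.29) = 0.037254.
mu = 1/(1+0.037254) = 0.9641

0.9641


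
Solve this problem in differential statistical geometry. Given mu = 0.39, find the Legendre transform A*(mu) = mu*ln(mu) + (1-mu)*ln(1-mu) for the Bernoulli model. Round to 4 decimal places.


Legendre transform for Bernoulli:
A*(mu) = mu*log(mu) + (1-mu)*log(1-mu).
mu = 0.39, 1-mu = 0.61.
mu*log(mu) = 0.39*log(0.39) = -0.367227.
(1-mu)*log(1-mu) = 0.61*log(0.61) = -0.301521.
A* = -0.367227 + -0.301521 = -0.6687

-0.6687


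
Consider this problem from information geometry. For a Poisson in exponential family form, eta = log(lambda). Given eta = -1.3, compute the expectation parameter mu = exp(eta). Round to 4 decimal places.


Expectation parameter for Poisson exponential family:
mu = exp(eta).
eta = -1.3.
mu = exp(-1.3) = 0.2725

0.2725


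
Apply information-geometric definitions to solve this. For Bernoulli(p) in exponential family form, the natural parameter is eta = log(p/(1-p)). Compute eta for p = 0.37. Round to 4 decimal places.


Natural parameter for Bernoulli: eta = log(p/(1-p)).
p = 0.37, 1-p = 0.63.
p/(1-p) = 0.587302.
eta = log(0.587302) = -0.5322

-0.5322


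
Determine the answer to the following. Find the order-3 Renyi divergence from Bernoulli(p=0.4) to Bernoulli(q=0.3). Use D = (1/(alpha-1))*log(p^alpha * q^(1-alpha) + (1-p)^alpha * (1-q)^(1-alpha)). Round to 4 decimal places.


Renyi divergence of order alpha between Bernoulli distributions:
D = (1/(alpha-1))*log(p^alpha * q^(1-alpha) + (1-p)^alpha * (1-q)^(1-alpha)).
alpha = 3, p = 0.4, q = 0.3.
p^alpha * q^(1-alpha) = 0.4^3 * 0.3^-2 = 0.711111.
(1-p)^alpha * (1-q)^(1-alpha) = 0.6^3 * 0.7^-2 = 0.440816.
sum = 0.711111 + 0.440816 = 1.151927.
D = (1/2)*log(1.151927) = 0.0707

0.0707


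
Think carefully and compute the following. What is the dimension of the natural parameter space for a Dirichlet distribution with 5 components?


Exponential family dimension calculation:
Dirichlet with 5 components has 5 natural parameters.

5


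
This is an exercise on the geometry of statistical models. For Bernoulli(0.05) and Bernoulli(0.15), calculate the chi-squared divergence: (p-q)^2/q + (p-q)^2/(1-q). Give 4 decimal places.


Chi-squared divergence between Bernoulli distributions:
chi^2 = (p-q)^2/q + (p-q)^2/(1-q).
p = 0.05, q = 0.15, p-q = -0.1.
(p-q)^2 = 0.01.
term1 = 0.01/0.15 = 0.066667.
term2 = 0.01/0.85 = 0.011765.
chi^2 = 0.066667 + 0.011765 = 0.0784

0.0784


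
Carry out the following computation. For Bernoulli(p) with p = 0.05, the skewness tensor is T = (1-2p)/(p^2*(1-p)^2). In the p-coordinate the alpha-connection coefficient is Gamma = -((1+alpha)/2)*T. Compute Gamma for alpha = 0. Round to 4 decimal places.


Skewness (Amari-Chentsov) tensor: T = (1-2p)/(p^2*(1-p)^2).
p = 0.05, 1-2p = 0.9, p^2 = 0.0025, (1-p)^2 = 0.9025.
T = 0.9/(0.0025 * 0.9025) = 398.891967.
In the p-coordinate, Gamma^(alpha) = Gamma^(0) - (alpha/2)*T with Gamma^(0) = (1/2)*g'(p) = -T/2,
so Gamma^(alpha) = -((1+alpha)/2)*T.
alpha = 0, -(1+alpha)/2 = -0.5.
Gamma = -0.5 * 398.891967 = -199.4460

-199.4460


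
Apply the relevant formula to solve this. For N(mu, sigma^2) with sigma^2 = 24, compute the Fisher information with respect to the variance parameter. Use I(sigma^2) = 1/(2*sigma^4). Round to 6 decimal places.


Fisher information for variance: I(sigma^2) = 1/(2*sigma^4).
sigma^2 = 24, so sigma^4 = 576.
I = 1/(2*576) = 1/1152 = 0.000868

0.000868


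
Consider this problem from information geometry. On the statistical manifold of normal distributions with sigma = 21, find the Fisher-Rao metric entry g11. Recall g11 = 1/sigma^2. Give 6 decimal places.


For the 2-parameter normal family, the Fisher metric has:
  g11 = 1/sigma^2, g22 = 2/sigma^2.
sigma = 21, sigma^2 = 441.
g11 = 0.002268

0.002268


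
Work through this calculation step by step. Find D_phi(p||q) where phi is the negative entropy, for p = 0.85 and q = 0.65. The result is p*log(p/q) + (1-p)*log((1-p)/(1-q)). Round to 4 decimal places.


Bregman divergence with negative entropy generator:
D = p*log(p/q) + (1-p)*log((1-p)/(1-q)).
p = 0.85, q = 0.65.
p*log(p/q) = 0.85*log(0.85/0.65) = 0.228024.
(1-p)*log((1-p)/(1-q)) = 0.15*log(0.15/0.35) = -0.127095.
D = 0.228024 + -0.127095 = 0.1009

0.1009


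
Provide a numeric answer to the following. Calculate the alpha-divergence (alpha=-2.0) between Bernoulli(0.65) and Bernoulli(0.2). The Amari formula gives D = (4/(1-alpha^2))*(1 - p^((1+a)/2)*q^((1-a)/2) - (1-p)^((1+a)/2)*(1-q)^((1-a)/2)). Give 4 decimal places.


Amari alpha-divergence:
D = (4/(1-alpha^2))*(1 - p^((1+a)/2)*q^((1-a)/2) - (1-p)^((1+a)/2)*(1-q)^((1-a)/2)).
alpha = -2.0, p = 0.65, q = 0.2.
e1 = (1+alpha)/2 = -0.5, e2 = (1-alpha)/2 = 1.5.
t1 = p^e1 * q^e2 = 0.65^-0.5 * 0.2^1.5 = 0.11094.
t2 = (1-p)^e1 * (1-q)^e2 = 0.35^-0.5 * 0.8^1.5 = 1.209486.
4/(1-alpha^2) = -1.333333.
D = -1.333333*(1 - 0.11094 - 1.209486) = 0.4272

0.4272


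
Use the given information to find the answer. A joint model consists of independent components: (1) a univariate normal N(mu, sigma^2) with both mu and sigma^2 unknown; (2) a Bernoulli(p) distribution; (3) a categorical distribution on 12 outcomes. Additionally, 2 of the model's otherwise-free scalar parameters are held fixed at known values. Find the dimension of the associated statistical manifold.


The dimension of a statistical manifold equals the number of free
(independent) real parameters of the model. For a product of independent
blocks the parameter counts add.
- normal (mu, sigma^2): 2.
- Bernoulli (p): 1.
- categorical on 12 outcomes (probabilities sum to 1): 12-1 = 11.
Total = 2 + 1 + 11 = 14.
2 parameter(s) fixed at known values: 14 - 2 = 12.
Dimension = 12

12


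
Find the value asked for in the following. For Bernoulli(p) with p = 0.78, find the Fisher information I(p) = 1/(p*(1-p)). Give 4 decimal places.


For Bernoulli(p), Fisher information is I(p) = 1/(p*(1-p)).
p = 0.78, 1-p = 0.22.
p*(1-p) = 0.1716.
I(p) = 1/0.1716 = 5.8275

5.8275


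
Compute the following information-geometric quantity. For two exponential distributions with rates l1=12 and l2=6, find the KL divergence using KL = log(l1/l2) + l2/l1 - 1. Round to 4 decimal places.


KL divergence for exponential family:
KL = log(l1/l2) + l2/l1 - 1.
log(12/6) = 0.693147.
6/12 = 0.5.
KL = 0.693147 + 0.5 - 1 = 0.1931

0.1931


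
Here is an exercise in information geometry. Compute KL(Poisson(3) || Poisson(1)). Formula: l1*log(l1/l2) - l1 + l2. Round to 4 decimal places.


KL divergence for Poisson:
KL = l1*log(l1/l2) - l1 + l2.
l1 = 3, l2 = 1.
log(3/1) = 1.098612.
l1*log(l1/l2) = 3 * 1.098612 = 3.295837.
KL = 3.295837 - 3 + 1 = 1.2958

1.2958


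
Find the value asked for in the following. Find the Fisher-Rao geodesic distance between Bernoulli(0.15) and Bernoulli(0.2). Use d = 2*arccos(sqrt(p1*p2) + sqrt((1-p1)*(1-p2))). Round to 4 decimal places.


Geodesic distance on Bernoulli manifold:
d(p1,p2) = 2*arccos(sqrt(p1*p2) + sqrt((1-p1)*(1-p2))).
sqrt(p1*p2) = sqrt(0.15*0.2) = 0.173205.
sqrt((1-p1)*(1-p2)) = sqrt(0.85*0.8) = 0.824621.
arg = 0.173205 + 0.824621 = 0.997826.
d = 2*arccos(0.997826) = 0.1319

0.1319


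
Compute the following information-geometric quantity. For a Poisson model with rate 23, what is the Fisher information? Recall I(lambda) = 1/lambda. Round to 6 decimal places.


Fisher information for Poisson: I(lambda) = 1/lambda.
lambda = 23.
I(lambda) = 1/23 = 0.043478

0.043478


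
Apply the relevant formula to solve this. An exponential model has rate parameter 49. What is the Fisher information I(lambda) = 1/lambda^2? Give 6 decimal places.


Fisher information for exponential: I(lambda) = 1/lambda^2.
lambda = 49, lambda^2 = 2401.
I = 1/2401 = 0.000416

0.000416


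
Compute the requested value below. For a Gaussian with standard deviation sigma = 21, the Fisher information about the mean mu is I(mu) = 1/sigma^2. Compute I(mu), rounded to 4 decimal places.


The Fisher information for the mean of a normal distribution is I(mu) = 1/sigma^2.
sigma = 21, so sigma^2 = 441.
I(mu) = 1/441 = 0.0023

0.0023


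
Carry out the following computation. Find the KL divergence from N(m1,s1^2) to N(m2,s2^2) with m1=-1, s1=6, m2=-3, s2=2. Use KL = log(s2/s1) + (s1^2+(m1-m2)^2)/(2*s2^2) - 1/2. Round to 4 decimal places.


KL divergence between normal distributions:
KL = log(s2/s1) + (s1^2 + (m1-m2)^2)/(2*s2^2) - 1/2.
log(2/6) = -1.098612.
(6^2 + (-1--3)^2)/(2*2^2) = (36 + 4)/8 = 5.0.
KL = -1.098612 + 5.0 - 0.5 = 3.4014

3.4014


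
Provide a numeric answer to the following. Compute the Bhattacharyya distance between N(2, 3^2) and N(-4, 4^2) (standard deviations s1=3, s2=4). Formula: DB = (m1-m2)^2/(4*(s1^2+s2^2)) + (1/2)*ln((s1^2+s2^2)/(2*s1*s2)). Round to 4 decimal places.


Bhattacharyya distance between two Gaussians:
DB = (m1-m2)^2/(4*(s1^2+s2^2)) + (1/2)*ln((s1^2+s2^2)/(2*s1*s2)).
(m1-m2)^2 = (6)^2 = 36.
s1^2+s2^2 = 9 + 16 = 25.
term1 = 36/100 = 0.36.
term2 = 0.5*ln(25/24.0) = 0.020411.
DB = 0.36 + 0.020411 = 0.3804

0.3804


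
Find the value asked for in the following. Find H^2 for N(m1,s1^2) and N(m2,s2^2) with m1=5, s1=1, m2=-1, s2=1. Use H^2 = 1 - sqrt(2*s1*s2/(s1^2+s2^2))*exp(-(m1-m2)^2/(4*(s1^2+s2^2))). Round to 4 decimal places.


Squared Hellinger distance for Gaussians:
H^2 = 1 - sqrt(2*s1*s2/(s1^2+s2^2)) * exp(-(m1-m2)^2/(4*(s1^2+s2^2))).
s1^2 = 1, s2^2 = 1, s1^2+s2^2 = 2.
sqrt(2*1*1/(2)) = 1.0.
(m1-m2)^2 = (6)^2 = 36.
exp(-36/(4*2)) = exp(-4.5) = 0.011109.
H^2 = 1 - 1.0*0.011109 = 0.9889

0.9889


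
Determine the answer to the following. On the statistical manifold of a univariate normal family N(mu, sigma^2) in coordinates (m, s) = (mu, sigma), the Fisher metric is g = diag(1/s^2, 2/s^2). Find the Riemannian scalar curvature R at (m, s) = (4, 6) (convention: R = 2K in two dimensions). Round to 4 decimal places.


The metric has the form g = (A dm^2 + B ds^2)/s^2 with A = 1, B = 2.
Substitute u = sqrt(A/B)*m: g = B*(du^2 + ds^2)/s^2, i.e. B times the
Poincare upper half-plane metric, which has constant Gaussian curvature -1.
Scaling a 2D metric by a constant c divides the Gaussian curvature by c,
so K = -1/B = -1/(2) = -0.5000 everywhere (the point (m, s) = (4, 6) is irrelevant:
the curvature is constant).
Scalar curvature in dimension 2: R = 2K = -2/(2) = -1.0000.

-1.0000


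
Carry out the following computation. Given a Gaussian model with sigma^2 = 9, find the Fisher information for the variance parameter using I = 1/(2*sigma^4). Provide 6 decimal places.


Fisher information for variance: I(sigma^2) = 1/(2*sigma^4).
sigma^2 = 9, so sigma^4 = 81.
I = 1/(2*81) = 1/162 = 0.006173

0.006173


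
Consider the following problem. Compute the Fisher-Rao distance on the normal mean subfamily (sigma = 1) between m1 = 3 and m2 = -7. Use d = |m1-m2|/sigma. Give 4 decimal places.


On the fixed-variance normal subfamily, geodesic distance = |m1-m2|/sigma.
|3 - -7| = 10.
sigma = 1.
d = 10/1 = 10.0000

10.0000


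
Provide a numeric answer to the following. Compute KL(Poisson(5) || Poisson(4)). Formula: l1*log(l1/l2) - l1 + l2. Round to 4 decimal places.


KL divergence for Poisson:
KL = l1*log(l1/l2) - l1 + l2.
l1 = 5, l2 = 4.
log(5/4) = 0.223144.
l1*log(l1/l2) = 5 * 0.223144 = 1.115718.
KL = 1.115718 - 5 + 4 = 0.1157

0.1157


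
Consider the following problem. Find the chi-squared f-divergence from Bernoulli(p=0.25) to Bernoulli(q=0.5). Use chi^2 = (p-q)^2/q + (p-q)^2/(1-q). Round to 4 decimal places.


Chi-squared divergence between Bernoulli distributions:
chi^2 = (p-q)^2/q + (p-q)^2/(1-q).
p = 0.25, q = 0.5, p-q = -0.25.
(p-q)^2 = 0.0625.
term1 = 0.0625/0.5 = 0.125.
term2 = 0.0625/0.5 = 0.125.
chi^2 = 0.125 + 0.125 = 0.2500

0.2500


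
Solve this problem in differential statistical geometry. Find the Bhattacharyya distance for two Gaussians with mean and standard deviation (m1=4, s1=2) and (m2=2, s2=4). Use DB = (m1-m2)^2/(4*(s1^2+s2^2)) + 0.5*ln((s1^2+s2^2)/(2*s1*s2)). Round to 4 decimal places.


Bhattacharyya distance between two Gaussians:
DB = (m1-m2)^2/(4*(s1^2+s2^2)) + (1/2)*ln((s1^2+s2^2)/(2*s1*s2)).
(m1-m2)^2 = (2)^2 = 4.
s1^2+s2^2 = 4 + 16 = 20.
term1 = 4/80 = 0.05.
term2 = 0.5*ln(20/16.0) = 0.111572.
DB = 0.05 + 0.111572 = 0.1616

0.1616


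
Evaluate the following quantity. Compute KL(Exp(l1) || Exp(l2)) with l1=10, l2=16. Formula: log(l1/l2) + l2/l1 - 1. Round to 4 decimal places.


KL divergence for exponential family:
KL = log(l1/l2) + l2/l1 - 1.
log(10/16) = -0.470004.
16/10 = 1.6.
KL = -0.470004 + 1.6 - 1 = 0.1300

0.1300


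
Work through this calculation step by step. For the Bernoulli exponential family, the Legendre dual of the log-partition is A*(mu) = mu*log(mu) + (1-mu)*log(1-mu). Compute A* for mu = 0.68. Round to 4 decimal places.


Legendre transform for Bernoulli:
A*(mu) = mu*log(mu) + (1-mu)*log(1-mu).
mu = 0.68, 1-mu = 0.32.
mu*log(mu) = 0.68*log(0.68) = -0.26225.
(1-mu)*log(1-mu) = 0.32*log(0.32) = -0.364619.
A* = -0.26225 + -0.364619 = -0.6269

-0.6269


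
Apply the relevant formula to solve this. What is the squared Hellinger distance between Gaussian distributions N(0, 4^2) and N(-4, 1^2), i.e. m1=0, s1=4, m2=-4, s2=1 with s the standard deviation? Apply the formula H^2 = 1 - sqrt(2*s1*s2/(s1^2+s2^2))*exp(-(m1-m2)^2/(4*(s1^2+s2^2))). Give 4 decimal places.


Squared Hellinger distance for Gaussians:
H^2 = 1 - sqrt(2*s1*s2/(s1^2+s2^2)) * exp(-(m1-m2)^2/(4*(s1^2+s2^2))).
s1^2 = 16, s2^2 = 1, s1^2+s2^2 = 17.
sqrt(2*4*1/(17)) = 0.685994.
(m1-m2)^2 = (4)^2 = 16.
exp(-16/(4*17)) = exp(-0.235294) = 0.790338.
H^2 = 1 - 0.685994*0.790338 = 0.4578

0.4578


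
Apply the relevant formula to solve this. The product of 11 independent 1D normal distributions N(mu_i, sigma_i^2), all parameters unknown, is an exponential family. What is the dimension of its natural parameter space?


Exponential family dimension calculation:
Each univariate normal has two natural parameters (mu/sigma^2 and -1/(2 sigma^2)).
With 11 independent components, dim = 2 * 11 = 22.

22


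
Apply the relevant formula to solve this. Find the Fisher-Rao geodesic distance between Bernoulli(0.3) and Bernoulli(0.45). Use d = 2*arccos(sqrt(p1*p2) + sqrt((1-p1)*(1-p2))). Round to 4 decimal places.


Geodesic distance on Bernoulli manifold:
d(p1,p2) = 2*arccos(sqrt(p1*p2) + sqrt((1-p1)*(1-p2))).
sqrt(p1*p2) = sqrt(0.3*0.45) = 0.367423.
sqrt((1-p1)*(1-p2)) = sqrt(0.7*0.55) = 0.620484.
arg = 0.367423 + 0.620484 = 0.987907.
d = 2*arccos(0.987907) = 0.3113

0.3113


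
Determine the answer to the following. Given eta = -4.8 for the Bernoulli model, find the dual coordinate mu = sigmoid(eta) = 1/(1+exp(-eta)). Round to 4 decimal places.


Dual coordinate (expectation parameter) for Bernoulli:
mu = 1/(1+exp(-eta)).
eta = -4.8.
exp(-eta) = exp(4.8) = 121.510418.
mu = 1/(1+121.510418) = 0.0082

0.0082


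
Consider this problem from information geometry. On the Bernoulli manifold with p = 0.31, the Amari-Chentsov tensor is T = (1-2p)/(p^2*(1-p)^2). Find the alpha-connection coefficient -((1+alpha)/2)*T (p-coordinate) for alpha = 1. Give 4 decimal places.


Skewness (Amari-Chentsov) tensor: T = (1-2p)/(p^2*(1-p)^2).
p = 0.31, 1-2p = 0.38, p^2 = 0.0961, (1-p)^2 = 0.4761.
T = 0.38/(0.0961 * 0.4761) = 8.305428.
In the p-coordinate, Gamma^(alpha) = Gamma^(0) - (alpha/2)*T with Gamma^(0) = (1/2)*g'(p) = -T/2,
so Gamma^(alpha) = -((1+alpha)/2)*T.
alpha = 1, -(1+alpha)/2 = -1.0.
Gamma = -1.0 * 8.305428 = -8.3054

-8.3054


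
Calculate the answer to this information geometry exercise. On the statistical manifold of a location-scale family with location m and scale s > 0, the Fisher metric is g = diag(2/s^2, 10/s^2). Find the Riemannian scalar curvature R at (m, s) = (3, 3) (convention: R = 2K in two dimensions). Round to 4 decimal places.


The metric has the form g = (A dm^2 + B ds^2)/s^2 with A = 2, B = 10.
Substitute u = sqrt(A/B)*m: g = B*(du^2 + ds^2)/s^2, i.e. B times the
Poincare upper half-plane metric, which has constant Gaussian curvature -1.
Scaling a 2D metric by a constant c divides the Gaussian curvature by c,
so K = -1/B = -1/(10) = -0.1000 everywhere (the point (m, s) = (3, 3) is irrelevant:
the curvature is constant).
Scalar curvature in dimension 2: R = 2K = -2/(10) = -0.2000.

-0.2000


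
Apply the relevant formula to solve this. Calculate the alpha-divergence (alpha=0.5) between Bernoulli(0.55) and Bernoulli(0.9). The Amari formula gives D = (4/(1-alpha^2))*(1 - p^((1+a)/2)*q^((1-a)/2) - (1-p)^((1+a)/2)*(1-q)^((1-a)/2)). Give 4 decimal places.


Amari alpha-divergence:
D = (4/(1-alpha^2))*(1 - p^((1+a)/2)*q^((1-a)/2) - (1-p)^((1+a)/2)*(1-q)^((1-a)/2)).
alpha = 0.5, p = 0.55, q = 0.9.
e1 = (1+alpha)/2 = 0.75, e2 = (1-alpha)/2 = 0.25.
t1 = p^e1 * q^e2 = 0.55^0.75 * 0.9^0.25 = 0.622061.
t2 = (1-p)^e1 * (1-q)^e2 = 0.45^0.75 * 0.1^0.25 = 0.308965.
4/(1-alpha^2) = 5.333333.
D = 5.333333*(1 - 0.622061 - 0.308965) = 0.3679

0.3679


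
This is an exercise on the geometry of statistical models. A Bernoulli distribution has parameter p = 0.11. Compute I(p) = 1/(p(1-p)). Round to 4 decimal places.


For Bernoulli(p), Fisher information is I(p) = 1/(p*(1-p)).
p = 0.11, 1-p = 0.89.
p*(1-p) = 0.0979.
I(p) = 1/0.0979 = 10.2145

10.2145


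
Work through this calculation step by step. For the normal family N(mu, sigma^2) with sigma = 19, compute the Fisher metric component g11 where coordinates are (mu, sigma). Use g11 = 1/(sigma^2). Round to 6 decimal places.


For the 2-parameter normal family, the Fisher metric has:
  g11 = 1/sigma^2, g22 = 2/sigma^2.
sigma = 19, sigma^2 = 361.
g11 = 0.002770

0.002770
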